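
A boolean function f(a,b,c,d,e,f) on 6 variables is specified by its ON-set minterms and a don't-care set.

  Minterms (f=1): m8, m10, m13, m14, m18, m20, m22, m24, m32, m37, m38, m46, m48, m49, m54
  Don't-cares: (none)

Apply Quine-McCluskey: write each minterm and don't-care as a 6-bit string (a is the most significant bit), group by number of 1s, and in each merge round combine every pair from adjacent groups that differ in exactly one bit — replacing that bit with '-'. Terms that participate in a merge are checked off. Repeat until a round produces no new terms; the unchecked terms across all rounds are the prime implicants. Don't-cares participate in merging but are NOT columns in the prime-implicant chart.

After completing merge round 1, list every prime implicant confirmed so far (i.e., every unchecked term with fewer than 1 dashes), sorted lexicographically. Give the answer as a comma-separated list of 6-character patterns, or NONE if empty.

Round 0: 001000✓ 001010✓ 001101 001110✓ 010010✓ 010100✓ 010110✓ 011000✓ 100000✓ 100101 100110✓ 101110✓ 110000✓ 110001✓ 110110✓
Round 1: -01110 -10110 0-1000 001-10 0010-0 010-10 0101-0 1-0000 1-0110 10-110 11000-
PIs = {-01110, -10110, 0-1000, 001-10, 0010-0, 001101, 010-10, 0101-0, 1-0000, 1-0110, 10-110, 100101, 11000-}

001101, 100101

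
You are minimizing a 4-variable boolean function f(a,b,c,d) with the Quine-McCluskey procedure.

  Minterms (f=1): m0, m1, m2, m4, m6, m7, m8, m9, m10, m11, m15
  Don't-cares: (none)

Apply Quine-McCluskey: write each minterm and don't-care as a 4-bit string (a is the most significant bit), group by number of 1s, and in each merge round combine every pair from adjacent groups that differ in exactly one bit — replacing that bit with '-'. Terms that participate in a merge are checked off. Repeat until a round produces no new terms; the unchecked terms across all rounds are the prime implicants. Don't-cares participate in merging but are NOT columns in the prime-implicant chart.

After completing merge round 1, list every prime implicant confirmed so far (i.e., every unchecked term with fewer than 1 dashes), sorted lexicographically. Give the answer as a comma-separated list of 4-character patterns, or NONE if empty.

[col 0] 0000*, 0001*, 0010*, 0100*, 0110*, 0111*, 1000*, 1001*, 1010*, 1011*, 1111*
[col 1] -000*, -001*, -010*, -111, 0-00*, 0-10*, 00-0*, 000-*, 01-0*, 011-, 1-11, 10-0*, 10-1*, 100-*, 101-*
[col 2] -0-0, -00-, 0--0, 10--
Prime implicants: -0-0, -00-, -111, 0--0, 011-, 1-11, 10--

NONE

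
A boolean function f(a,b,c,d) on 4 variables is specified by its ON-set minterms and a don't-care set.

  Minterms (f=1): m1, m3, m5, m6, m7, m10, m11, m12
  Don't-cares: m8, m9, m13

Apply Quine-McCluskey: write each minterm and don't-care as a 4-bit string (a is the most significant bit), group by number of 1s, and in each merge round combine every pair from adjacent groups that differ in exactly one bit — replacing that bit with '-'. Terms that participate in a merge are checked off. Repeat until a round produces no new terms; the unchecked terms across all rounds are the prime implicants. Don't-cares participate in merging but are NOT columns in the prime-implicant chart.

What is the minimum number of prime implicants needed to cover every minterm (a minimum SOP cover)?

Round 0: 0001✓ 0011✓ 0101✓ 0110✓ 0111✓ 1000✓ 1001✓ 1010✓ 1011✓ 1100✓ 1101✓
Round 1: -001✓ -011✓ -101✓ 0-01✓ 0-11✓ 00-1✓ 01-1✓ 011- 1-00✓ 1-01✓ 10-0✓ 10-1✓ 100-✓ 101-✓ 110-✓
Round 2: --01 -0-1 0--1 1-0- 10--
PIs = {--01, -0-1, 0--1, 011-, 1-0-, 10--}
Coverage chart:
  m1: --01,-0-1,0--1
  m3: -0-1,0--1
  m5: --01,0--1
  m6: 011- ←essential
  m7: 0--1,011-
  m10: 10-- ←essential
  m11: -0-1,10--
  m12: 1-0- ←essential
Essential: 011-, 1-0-, 10--
Petrick residual → 0--1
Min cover (4 terms): a'd + a'bc + ac' + ab'

4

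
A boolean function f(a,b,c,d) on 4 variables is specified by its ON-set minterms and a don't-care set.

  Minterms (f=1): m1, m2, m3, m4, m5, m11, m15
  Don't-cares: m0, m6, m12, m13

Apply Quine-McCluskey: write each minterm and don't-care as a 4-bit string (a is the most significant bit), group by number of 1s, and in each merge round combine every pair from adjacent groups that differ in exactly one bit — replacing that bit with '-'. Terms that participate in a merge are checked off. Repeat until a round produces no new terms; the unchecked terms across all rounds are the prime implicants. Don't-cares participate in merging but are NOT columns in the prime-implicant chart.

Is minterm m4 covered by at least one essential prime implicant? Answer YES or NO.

Round 0: 0000✓ 0001✓ 0010✓ 0011✓ 0100✓ 0101✓ 0110✓ 1011✓ 1100✓ 1101✓ 1111✓
Round 1: -011 -100✓ -101✓ 0-00✓ 0-01✓ 0-10✓ 00-0✓ 00-1✓ 000-✓ 001-✓ 01-0✓ 010-✓ 1-11 11-1 110-✓
Round 2: -10- 0--0 0-0- 00--
PIs = {-011, -10-, 0--0, 0-0-, 00--, 1-11, 11-1}
Coverage chart:
  m1: 0-0-,00--
  m2: 0--0,00--
  m3: -011,00--
  m4: -10-,0--0,0-0-
  m5: -10-,0-0-
  m11: -011,1-11
  m15: 1-11,11-1
(no essential prime implicants)

NO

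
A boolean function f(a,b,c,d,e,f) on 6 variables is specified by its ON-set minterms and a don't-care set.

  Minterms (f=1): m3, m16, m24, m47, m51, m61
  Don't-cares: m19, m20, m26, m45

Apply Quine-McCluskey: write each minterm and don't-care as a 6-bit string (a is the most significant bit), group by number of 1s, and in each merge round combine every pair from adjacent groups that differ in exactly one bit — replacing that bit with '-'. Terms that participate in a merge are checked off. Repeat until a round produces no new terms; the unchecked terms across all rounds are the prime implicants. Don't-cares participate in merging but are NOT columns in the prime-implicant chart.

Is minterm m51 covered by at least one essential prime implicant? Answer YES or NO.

[col 0] 000011*, 010000*, 010011*, 010100*, 011000*, 011010*, 101101*, 101111*, 110011*, 111101*
[col 1] -10011, 0-0011, 01-000, 010-00, 0110-0, 1-1101, 1011-1
Prime implicants: -10011, 0-0011, 01-000, 010-00, 0110-0, 1-1101, 1011-1
PI chart (minterm → PIs covering it):
  3 | 0-0011  (sole → essential)
  16 | 01-000,010-00
  24 | 01-000,0110-0
  47 | 1011-1  (sole → essential)
  51 | -10011  (sole → essential)
  61 | 1-1101  (sole → essential)
Essential prime implicants: -10011, 0-0011, 1-1101, 1011-1

YES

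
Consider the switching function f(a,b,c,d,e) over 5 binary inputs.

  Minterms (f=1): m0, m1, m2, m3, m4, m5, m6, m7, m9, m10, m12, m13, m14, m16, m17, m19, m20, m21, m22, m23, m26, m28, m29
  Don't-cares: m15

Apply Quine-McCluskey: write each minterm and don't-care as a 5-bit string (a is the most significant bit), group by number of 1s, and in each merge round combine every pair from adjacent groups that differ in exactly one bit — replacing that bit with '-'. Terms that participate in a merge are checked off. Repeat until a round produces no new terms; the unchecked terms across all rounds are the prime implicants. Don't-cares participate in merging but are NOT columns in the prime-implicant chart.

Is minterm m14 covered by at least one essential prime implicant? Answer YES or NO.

NO

Round 0: 00000✓ 00001✓ 00010✓ 00011✓ 00100✓ 00101✓ 00110✓ 00111✓ 01001✓ 01010✓ 01100✓ 01101✓ 01110✓ 01111✓ 10000✓ 10001✓ 10011✓ 10100✓ 10101✓ 10110✓ 10111✓ 11010✓ 11100✓ 11101✓
Round 1: -0000✓ -0001✓ -0011✓ -0100✓ -0101✓ -0110✓ -0111✓ -1010 -1100✓ -1101✓ 0-001✓ 0-010✓ 0-100✓ 0-101✓ 0-110✓ 0-111✓ 00-00✓ 00-01✓ 00-10✓ 00-11✓ 000-0✓ 000-1✓ 0000-✓ 0001-✓ 001-0✓ 001-1✓ 0010-✓ 0011-✓ 01-01✓ 01-10✓ 011-0✓ 011-1✓ 0110-✓ 0111-✓ 1-100✓ 1-101✓ 10-00✓ 10-01✓ 10-11✓ 100-1✓ 1000-✓ 101-0✓ 101-1✓ 1010-✓ 1011-✓ 1110-✓
Round 2: --100✓ --101✓ -0-00✓ -0-01✓ -0-11✓ -00-1✓ -000-✓ -01-0✓ -01-1✓ -010-✓ -011-✓ -110-✓ 0--01 0--10 0-1-0✓ 0-1-1✓ 0-10-✓ 0-11-✓ 00--0✓ 00--1✓ 00-0-✓ 00-1-✓ 000--✓ 001--✓ 011--✓ 1-10-✓ 10--1✓ 10-0-✓ 101--✓
Round 3: --10- -0--1 -0-0- -01-- 0-1-- 00---
PIs = {--10-, -0--1, -0-0-, -01--, -1010, 0--01, 0--10, 0-1--, 00---}
Coverage chart:
  m0: -0-0-,00---
  m1: -0--1,-0-0-,0--01,00---
  m2: 0--10,00---
  m3: -0--1,00---
  m4: --10-,-0-0-,-01--,0-1--,00---
  m5: --10-,-0--1,-0-0-,-01--,0--01,0-1--,00---
  m6: -01--,0--10,0-1--,00---
  m7: -0--1,-01--,0-1--,00---
  m9: 0--01 ←essential
  m10: -1010,0--10
  m12: --10-,0-1--
  m13: --10-,0--01,0-1--
  m14: 0--10,0-1--
  m16: -0-0- ←essential
  m17: -0--1,-0-0-
  m19: -0--1 ←essential
  m20: --10-,-0-0-,-01--
  m21: --10-,-0--1,-0-0-,-01--
  m22: -01-- ←essential
  m23: -0--1,-01--
  m26: -1010 ←essential
  m28: --10- ←essential
  m29: --10- ←essential
Essential: --10-, -0--1, -0-0-, -01--, -1010, 0--01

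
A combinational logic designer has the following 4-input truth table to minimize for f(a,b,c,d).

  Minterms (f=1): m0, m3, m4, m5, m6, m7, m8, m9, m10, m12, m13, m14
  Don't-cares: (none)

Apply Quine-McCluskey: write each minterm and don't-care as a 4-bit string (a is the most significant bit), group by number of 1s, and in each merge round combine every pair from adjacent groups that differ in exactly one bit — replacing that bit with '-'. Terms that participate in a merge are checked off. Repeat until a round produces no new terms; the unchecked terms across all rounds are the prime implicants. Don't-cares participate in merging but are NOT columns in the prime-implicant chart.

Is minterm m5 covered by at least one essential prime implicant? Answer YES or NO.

[col 0] 0000*, 0011*, 0100*, 0101*, 0110*, 0111*, 1000*, 1001*, 1010*, 1100*, 1101*, 1110*
[col 1] -000*, -100*, -101*, -110*, 0-00*, 0-11, 01-0*, 01-1*, 010-*, 011-*, 1-00*, 1-01*, 1-10*, 10-0*, 100-*, 11-0*, 110-*
[col 2] --00, -1-0, -10-, 01--, 1--0, 1-0-
Prime implicants: --00, -1-0, -10-, 0-11, 01--, 1--0, 1-0-
PI chart (minterm → PIs covering it):
  0 | --00  (sole → essential)
  3 | 0-11  (sole → essential)
  4 | --00,-1-0,-10-,01--
  5 | -10-,01--
  6 | -1-0,01--
  7 | 0-11,01--
  8 | --00,1--0,1-0-
  9 | 1-0-  (sole → essential)
  10 | 1--0  (sole → essential)
  12 | --00,-1-0,-10-,1--0,1-0-
  13 | -10-,1-0-
  14 | -1-0,1--0
Essential prime implicants: --00, 0-11, 1--0, 1-0-

NO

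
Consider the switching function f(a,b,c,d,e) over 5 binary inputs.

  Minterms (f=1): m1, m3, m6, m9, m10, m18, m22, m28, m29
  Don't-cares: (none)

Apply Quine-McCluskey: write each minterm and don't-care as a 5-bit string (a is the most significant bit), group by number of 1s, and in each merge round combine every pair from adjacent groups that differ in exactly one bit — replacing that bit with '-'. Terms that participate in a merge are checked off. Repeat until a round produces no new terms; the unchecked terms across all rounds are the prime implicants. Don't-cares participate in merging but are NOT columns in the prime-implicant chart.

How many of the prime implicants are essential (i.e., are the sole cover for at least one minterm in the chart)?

6

[col 0] 00001*, 00011*, 00110*, 01001*, 01010, 10010*, 10110*, 11100*, 11101*
[col 1] -0110, 0-001, 000-1, 10-10, 1110-
Prime implicants: -0110, 0-001, 000-1, 01010, 10-10, 1110-
PI chart (minterm → PIs covering it):
  1 | 0-001,000-1
  3 | 000-1  (sole → essential)
  6 | -0110  (sole → essential)
  9 | 0-001  (sole → essential)
  10 | 01010  (sole → essential)
  18 | 10-10  (sole → essential)
  22 | -0110,10-10
  28 | 1110-  (sole → essential)
  29 | 1110-  (sole → essential)
Essential prime implicants: -0110, 0-001, 000-1, 01010, 10-10, 1110-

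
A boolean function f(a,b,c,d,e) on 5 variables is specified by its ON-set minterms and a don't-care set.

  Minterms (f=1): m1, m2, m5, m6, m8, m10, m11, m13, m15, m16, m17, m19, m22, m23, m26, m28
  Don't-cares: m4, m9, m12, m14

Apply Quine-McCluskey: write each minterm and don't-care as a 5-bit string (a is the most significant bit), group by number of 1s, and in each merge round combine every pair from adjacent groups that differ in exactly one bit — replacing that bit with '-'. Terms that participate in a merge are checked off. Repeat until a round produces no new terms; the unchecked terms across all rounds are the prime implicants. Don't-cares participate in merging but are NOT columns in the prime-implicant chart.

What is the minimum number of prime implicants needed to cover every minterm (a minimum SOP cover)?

Round 0: 00001✓ 00010✓ 00100✓ 00101✓ 00110✓ 01000✓ 01001✓ 01010✓ 01011✓ 01100✓ 01101✓ 01110✓ 01111✓ 10000✓ 10001✓ 10011✓ 10110✓ 10111✓ 11010✓ 11100✓
Round 1: -0001 -0110 -1010 -1100 0-001✓ 0-010✓ 0-100✓ 0-101✓ 0-110✓ 00-01✓ 00-10✓ 001-0✓ 0010-✓ 01-00✓ 01-01✓ 01-10✓ 01-11✓ 010-0✓ 010-1✓ 0100-✓ 0101-✓ 011-0✓ 011-1✓ 0110-✓ 0111-✓ 10-11 100-1 1000- 1011-
Round 2: 0--01 0--10 0-1-0 0-10- 01--0✓ 01--1✓ 01-0-✓ 01-1-✓ 010--✓ 011--✓
Round 3: 01---
PIs = {-0001, -0110, -1010, -1100, 0--01, 0--10, 0-1-0, 0-10-, 01---, 10-11, 100-1, 1000-, 1011-}
Coverage chart:
  m1: -0001,0--01
  m2: 0--10 ←essential
  m5: 0--01,0-10-
  m6: -0110,0--10,0-1-0
  m8: 01--- ←essential
  m10: -1010,0--10,01---
  m11: 01--- ←essential
  m13: 0--01,0-10-,01---
  m15: 01--- ←essential
  m16: 1000- ←essential
  m17: -0001,100-1,1000-
  m19: 10-11,100-1
  m22: -0110,1011-
  m23: 10-11,1011-
  m26: -1010 ←essential
  m28: -1100 ←essential
Essential: -1010, -1100, 0--10, 01---, 1000-
Petrick residual → -0110, 0--01, 10-11
Min cover (8 terms): b'cde' + bc'de' + bcd'e' + a'd'e + a'de' + a'b + ab'de + ab'c'd'

8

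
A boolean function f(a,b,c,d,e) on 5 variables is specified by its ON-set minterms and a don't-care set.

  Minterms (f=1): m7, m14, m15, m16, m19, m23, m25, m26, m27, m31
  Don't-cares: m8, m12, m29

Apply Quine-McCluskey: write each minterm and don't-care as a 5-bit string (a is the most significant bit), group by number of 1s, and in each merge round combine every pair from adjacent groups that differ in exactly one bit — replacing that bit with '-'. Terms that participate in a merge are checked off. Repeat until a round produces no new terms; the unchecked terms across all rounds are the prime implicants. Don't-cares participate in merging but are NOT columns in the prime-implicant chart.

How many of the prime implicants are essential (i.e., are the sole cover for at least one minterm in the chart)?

5

[col 0] 00111*, 01000*, 01100*, 01110*, 01111*, 10000, 10011*, 10111*, 11001*, 11010*, 11011*, 11101*, 11111*
[col 1] -0111*, -1111*, 0-111*, 01-00, 011-0, 0111-, 1-011*, 1-111*, 10-11*, 11-01*, 11-11*, 110-1*, 1101-, 111-1*
[col 2] --111, 1--11, 11--1
Prime implicants: --111, 01-00, 011-0, 0111-, 1--11, 10000, 11--1, 1101-
PI chart (minterm → PIs covering it):
  7 | --111  (sole → essential)
  14 | 011-0,0111-
  15 | --111,0111-
  16 | 10000  (sole → essential)
  19 | 1--11  (sole → essential)
  23 | --111,1--11
  25 | 11--1  (sole → essential)
  26 | 1101-  (sole → essential)
  27 | 1--11,11--1,1101-
  31 | --111,1--11,11--1
Essential prime implicants: --111, 1--11, 10000, 11--1, 1101-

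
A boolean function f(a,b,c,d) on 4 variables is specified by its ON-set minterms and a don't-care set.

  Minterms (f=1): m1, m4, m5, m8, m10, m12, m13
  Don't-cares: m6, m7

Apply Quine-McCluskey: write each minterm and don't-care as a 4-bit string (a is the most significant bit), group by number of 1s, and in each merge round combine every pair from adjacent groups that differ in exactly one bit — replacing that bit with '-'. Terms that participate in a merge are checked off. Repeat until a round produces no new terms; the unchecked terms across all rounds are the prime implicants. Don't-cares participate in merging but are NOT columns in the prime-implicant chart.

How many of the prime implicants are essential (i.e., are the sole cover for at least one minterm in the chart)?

size-2^0 implicants → 0001(✓)  0100(✓)  0101(✓)  0110(✓)  0111(✓)  1000(✓)  1010(✓)  1100(✓)  1101(✓)
size-2^1 implicants → -100(✓)  -101(✓)  0-01  01-0(✓)  01-1(✓)  010-(✓)  011-(✓)  1-00  10-0  110-(✓)
size-2^2 implicants → -10-  01--
Unchecked terms (primes): -10-, 0-01, 01--, 1-00, 10-0
Minterm coverage:
  m1 ⊆ 0-01 [E]
  m4 ⊆ -10-,01--
  m5 ⊆ -10-,0-01,01--
  m8 ⊆ 1-00,10-0
  m10 ⊆ 10-0 [E]
  m12 ⊆ -10-,1-00
  m13 ⊆ -10- [E]
E = {-10-, 0-01, 10-0}

3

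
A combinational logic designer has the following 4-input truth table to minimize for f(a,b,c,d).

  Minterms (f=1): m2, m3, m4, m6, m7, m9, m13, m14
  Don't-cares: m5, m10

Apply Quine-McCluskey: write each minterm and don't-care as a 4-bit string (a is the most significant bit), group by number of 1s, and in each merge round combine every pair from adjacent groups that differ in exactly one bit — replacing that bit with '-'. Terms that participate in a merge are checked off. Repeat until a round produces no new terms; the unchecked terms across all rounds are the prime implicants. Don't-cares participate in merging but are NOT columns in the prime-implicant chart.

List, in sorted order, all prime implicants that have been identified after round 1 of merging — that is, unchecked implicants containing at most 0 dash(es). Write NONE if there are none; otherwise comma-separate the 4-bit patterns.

Round 0: 0010✓ 0011✓ 0100✓ 0101✓ 0110✓ 0111✓ 1001✓ 1010✓ 1101✓ 1110✓
Round 1: -010✓ -101 -110✓ 0-10✓ 0-11✓ 001-✓ 01-0✓ 01-1✓ 010-✓ 011-✓ 1-01 1-10✓
Round 2: --10 0-1- 01--
PIs = {--10, -101, 0-1-, 01--, 1-01}

NONE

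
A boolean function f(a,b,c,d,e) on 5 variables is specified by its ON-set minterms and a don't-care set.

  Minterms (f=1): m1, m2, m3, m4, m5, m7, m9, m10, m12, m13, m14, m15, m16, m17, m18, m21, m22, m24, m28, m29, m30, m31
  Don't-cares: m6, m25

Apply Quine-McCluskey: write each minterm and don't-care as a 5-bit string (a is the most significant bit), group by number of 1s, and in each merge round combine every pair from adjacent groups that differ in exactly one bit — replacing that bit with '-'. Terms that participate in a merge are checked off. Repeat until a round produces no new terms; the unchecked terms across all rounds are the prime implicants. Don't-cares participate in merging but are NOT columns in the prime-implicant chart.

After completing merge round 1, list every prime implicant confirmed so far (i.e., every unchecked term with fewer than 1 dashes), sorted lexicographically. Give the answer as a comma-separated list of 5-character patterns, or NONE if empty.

NONE

size-2^0 implicants → 00001(✓)  00010(✓)  00011(✓)  00100(✓)  00101(✓)  00110(✓)  00111(✓)  01001(✓)  01010(✓)  01100(✓)  01101(✓)  01110(✓)  01111(✓)  10000(✓)  10001(✓)  10010(✓)  10101(✓)  10110(✓)  11000(✓)  11001(✓)  11100(✓)  11101(✓)  11110(✓)  11111(✓)
size-2^1 implicants → -0001(✓)  -0010(✓)  -0101(✓)  -0110(✓)  -1001(✓)  -1100(✓)  -1101(✓)  -1110(✓)  -1111(✓)  0-001(✓)  0-010(✓)  0-100(✓)  0-101(✓)  0-110(✓)  0-111(✓)  00-01(✓)  00-10(✓)  00-11(✓)  000-1(✓)  0001-(✓)  001-0(✓)  001-1(✓)  0010-(✓)  0011-(✓)  01-01(✓)  01-10(✓)  011-0(✓)  011-1(✓)  0110-(✓)  0111-(✓)  1-000(✓)  1-001(✓)  1-101(✓)  1-110(✓)  10-01(✓)  10-10(✓)  100-0  1000-(✓)  11-00(✓)  11-01(✓)  1100-(✓)  111-0(✓)  111-1(✓)  1110-(✓)  1111-(✓)
size-2^2 implicants → --001(✓)  --101(✓)  --110  -0-01(✓)  -0-10  -1-01(✓)  -11-0(✓)  -11-1(✓)  -110-(✓)  -111-(✓)  0--01(✓)  0--10  0-1-0(✓)  0-1-1(✓)  0-10-(✓)  0-11-(✓)  00--1  00-1-  001--(✓)  011--(✓)  1--01(✓)  1-00-  11-0-  111--(✓)
size-2^3 implicants → ---01  -11--  0-1--
Unchecked terms (primes): ---01, --110, -0-10, -11--, 0--10, 0-1--, 00--1, 00-1-, 1-00-, 100-0, 11-0-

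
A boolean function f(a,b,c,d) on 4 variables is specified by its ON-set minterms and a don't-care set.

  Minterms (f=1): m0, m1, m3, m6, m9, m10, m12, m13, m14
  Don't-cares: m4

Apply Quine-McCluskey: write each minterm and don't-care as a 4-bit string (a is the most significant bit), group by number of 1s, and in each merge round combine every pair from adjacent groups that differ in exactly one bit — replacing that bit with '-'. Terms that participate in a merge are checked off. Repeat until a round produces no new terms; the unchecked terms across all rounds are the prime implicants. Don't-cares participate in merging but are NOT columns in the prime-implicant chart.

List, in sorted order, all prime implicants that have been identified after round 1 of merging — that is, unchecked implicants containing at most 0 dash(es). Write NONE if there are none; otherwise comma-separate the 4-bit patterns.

NONE

size-2^0 implicants → 0000(✓)  0001(✓)  0011(✓)  0100(✓)  0110(✓)  1001(✓)  1010(✓)  1100(✓)  1101(✓)  1110(✓)
size-2^1 implicants → -001  -100(✓)  -110(✓)  0-00  00-1  000-  01-0(✓)  1-01  1-10  11-0(✓)  110-
size-2^2 implicants → -1-0
Unchecked terms (primes): -001, -1-0, 0-00, 00-1, 000-, 1-01, 1-10, 110-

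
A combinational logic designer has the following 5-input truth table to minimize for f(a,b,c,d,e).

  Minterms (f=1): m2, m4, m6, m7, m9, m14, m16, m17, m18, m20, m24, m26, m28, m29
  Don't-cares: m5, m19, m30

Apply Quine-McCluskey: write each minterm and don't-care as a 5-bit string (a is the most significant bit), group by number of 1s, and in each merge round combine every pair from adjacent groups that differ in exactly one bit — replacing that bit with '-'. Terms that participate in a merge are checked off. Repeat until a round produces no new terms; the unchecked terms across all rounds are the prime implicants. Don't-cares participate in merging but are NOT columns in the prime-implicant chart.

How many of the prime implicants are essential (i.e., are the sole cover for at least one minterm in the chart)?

[col 0] 00010*, 00100*, 00101*, 00110*, 00111*, 01001, 01110*, 10000*, 10001*, 10010*, 10011*, 10100*, 11000*, 11010*, 11100*, 11101*, 11110*
[col 1] -0010, -0100, -1110, 0-110, 00-10, 001-0*, 001-1*, 0010-*, 0011-*, 1-000*, 1-010*, 1-100*, 10-00*, 100-0*, 100-1*, 1000-*, 1001-*, 11-00*, 11-10*, 110-0*, 111-0*, 1110-
[col 2] 001--, 1--00, 1-0-0, 100--, 11--0
Prime implicants: -0010, -0100, -1110, 0-110, 00-10, 001--, 01001, 1--00, 1-0-0, 100--, 11--0, 1110-
PI chart (minterm → PIs covering it):
  2 | -0010,00-10
  4 | -0100,001--
  6 | 0-110,00-10,001--
  7 | 001--  (sole → essential)
  9 | 01001  (sole → essential)
  14 | -1110,0-110
  16 | 1--00,1-0-0,100--
  17 | 100--  (sole → essential)
  18 | -0010,1-0-0,100--
  20 | -0100,1--00
  24 | 1--00,1-0-0,11--0
  26 | 1-0-0,11--0
  28 | 1--00,11--0,1110-
  29 | 1110-  (sole → essential)
Essential prime implicants: 001--, 01001, 100--, 1110-

4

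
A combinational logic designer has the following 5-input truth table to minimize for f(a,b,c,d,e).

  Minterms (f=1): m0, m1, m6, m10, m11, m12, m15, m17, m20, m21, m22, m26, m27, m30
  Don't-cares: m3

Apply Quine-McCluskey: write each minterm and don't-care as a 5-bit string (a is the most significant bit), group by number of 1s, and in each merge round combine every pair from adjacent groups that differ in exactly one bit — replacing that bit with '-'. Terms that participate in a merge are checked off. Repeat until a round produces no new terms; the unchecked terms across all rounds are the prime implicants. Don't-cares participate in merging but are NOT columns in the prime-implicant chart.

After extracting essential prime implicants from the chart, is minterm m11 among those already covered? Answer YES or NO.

YES

size-2^0 implicants → 00000(✓)  00001(✓)  00011(✓)  00110(✓)  01010(✓)  01011(✓)  01100  01111(✓)  10001(✓)  10100(✓)  10101(✓)  10110(✓)  11010(✓)  11011(✓)  11110(✓)
size-2^1 implicants → -0001  -0110  -1010(✓)  -1011(✓)  0-011  000-1  0000-  01-11  0101-(✓)  1-110  10-01  101-0  1010-  11-10  1101-(✓)
size-2^2 implicants → -101-
Unchecked terms (primes): -0001, -0110, -101-, 0-011, 000-1, 0000-, 01-11, 01100, 1-110, 10-01, 101-0, 1010-, 11-10
Minterm coverage:
  m0 ⊆ 0000- [E]
  m1 ⊆ -0001,000-1,0000-
  m6 ⊆ -0110 [E]
  m10 ⊆ -101- [E]
  m11 ⊆ -101-,0-011,01-11
  m12 ⊆ 01100 [E]
  m15 ⊆ 01-11 [E]
  m17 ⊆ -0001,10-01
  m20 ⊆ 101-0,1010-
  m21 ⊆ 10-01,1010-
  m22 ⊆ -0110,1-110,101-0
  m26 ⊆ -101-,11-10
  m27 ⊆ -101- [E]
  m30 ⊆ 1-110,11-10
E = {-0110, -101-, 0000-, 01-11, 01100}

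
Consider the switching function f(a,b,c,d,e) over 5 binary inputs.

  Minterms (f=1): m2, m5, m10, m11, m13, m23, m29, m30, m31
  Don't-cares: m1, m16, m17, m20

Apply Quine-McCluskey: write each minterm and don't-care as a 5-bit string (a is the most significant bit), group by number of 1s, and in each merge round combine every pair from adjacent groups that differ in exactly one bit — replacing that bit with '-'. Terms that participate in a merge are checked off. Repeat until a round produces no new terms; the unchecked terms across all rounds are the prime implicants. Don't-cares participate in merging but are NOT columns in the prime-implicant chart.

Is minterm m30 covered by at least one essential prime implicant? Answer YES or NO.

[col 0] 00001*, 00010*, 00101*, 01010*, 01011*, 01101*, 10000*, 10001*, 10100*, 10111*, 11101*, 11110*, 11111*
[col 1] -0001, -1101, 0-010, 0-101, 00-01, 0101-, 1-111, 10-00, 1000-, 111-1, 1111-
Prime implicants: -0001, -1101, 0-010, 0-101, 00-01, 0101-, 1-111, 10-00, 1000-, 111-1, 1111-
PI chart (minterm → PIs covering it):
  2 | 0-010  (sole → essential)
  5 | 0-101,00-01
  10 | 0-010,0101-
  11 | 0101-  (sole → essential)
  13 | -1101,0-101
  23 | 1-111  (sole → essential)
  29 | -1101,111-1
  30 | 1111-  (sole → essential)
  31 | 1-111,111-1,1111-
Essential prime implicants: 0-010, 0101-, 1-111, 1111-

YES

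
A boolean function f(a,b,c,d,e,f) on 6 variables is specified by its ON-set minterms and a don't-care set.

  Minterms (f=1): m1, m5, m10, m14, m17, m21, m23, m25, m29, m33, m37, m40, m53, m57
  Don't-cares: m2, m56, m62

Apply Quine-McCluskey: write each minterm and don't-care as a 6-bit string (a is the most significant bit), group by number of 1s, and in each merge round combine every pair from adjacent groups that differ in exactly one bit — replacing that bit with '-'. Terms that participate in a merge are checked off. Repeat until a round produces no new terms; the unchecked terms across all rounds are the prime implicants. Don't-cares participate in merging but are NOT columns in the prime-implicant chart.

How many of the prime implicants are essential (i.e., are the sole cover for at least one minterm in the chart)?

size-2^0 implicants → 000001(✓)  000010(✓)  000101(✓)  001010(✓)  001110(✓)  010001(✓)  010101(✓)  010111(✓)  011001(✓)  011101(✓)  100001(✓)  100101(✓)  101000(✓)  110101(✓)  111000(✓)  111001(✓)  111110
size-2^1 implicants → -00001(✓)  -00101(✓)  -10101(✓)  -11001  0-0001(✓)  0-0101(✓)  00-010  000-01(✓)  001-10  01-001(✓)  01-101(✓)  010-01(✓)  0101-1  011-01(✓)  1-0101(✓)  1-1000  100-01(✓)  11100-
size-2^2 implicants → --0101  -00-01  0-0-01  01--01
Unchecked terms (primes): --0101, -00-01, -11001, 0-0-01, 00-010, 001-10, 01--01, 0101-1, 1-1000, 11100-, 111110
Minterm coverage:
  m1 ⊆ -00-01,0-0-01
  m5 ⊆ --0101,-00-01,0-0-01
  m10 ⊆ 00-010,001-10
  m14 ⊆ 001-10 [E]
  m17 ⊆ 0-0-01,01--01
  m21 ⊆ --0101,0-0-01,01--01,0101-1
  m23 ⊆ 0101-1 [E]
  m25 ⊆ -11001,01--01
  m29 ⊆ 01--01 [E]
  m33 ⊆ -00-01 [E]
  m37 ⊆ --0101,-00-01
  m40 ⊆ 1-1000 [E]
  m53 ⊆ --0101 [E]
  m57 ⊆ -11001,11100-
E = {--0101, -00-01, 001-10, 01--01, 0101-1, 1-1000}

6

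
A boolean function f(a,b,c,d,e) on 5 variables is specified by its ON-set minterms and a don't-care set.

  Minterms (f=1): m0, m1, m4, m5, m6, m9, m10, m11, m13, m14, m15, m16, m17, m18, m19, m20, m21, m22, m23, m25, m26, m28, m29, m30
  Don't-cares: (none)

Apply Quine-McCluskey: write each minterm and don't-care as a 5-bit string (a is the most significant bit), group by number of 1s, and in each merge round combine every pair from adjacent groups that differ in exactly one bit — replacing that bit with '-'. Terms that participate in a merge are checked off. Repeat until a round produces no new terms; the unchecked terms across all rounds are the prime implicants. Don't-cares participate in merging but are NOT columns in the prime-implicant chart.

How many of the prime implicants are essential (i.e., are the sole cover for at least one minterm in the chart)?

3

size-2^0 implicants → 00000(✓)  00001(✓)  00100(✓)  00101(✓)  00110(✓)  01001(✓)  01010(✓)  01011(✓)  01101(✓)  01110(✓)  01111(✓)  10000(✓)  10001(✓)  10010(✓)  10011(✓)  10100(✓)  10101(✓)  10110(✓)  10111(✓)  11001(✓)  11010(✓)  11100(✓)  11101(✓)  11110(✓)
size-2^1 implicants → -0000(✓)  -0001(✓)  -0100(✓)  -0101(✓)  -0110(✓)  -1001(✓)  -1010(✓)  -1101(✓)  -1110(✓)  0-001(✓)  0-101(✓)  0-110(✓)  00-00(✓)  00-01(✓)  0000-(✓)  001-0(✓)  0010-(✓)  01-01(✓)  01-10(✓)  01-11(✓)  010-1(✓)  0101-(✓)  011-1(✓)  0111-(✓)  1-001(✓)  1-010(✓)  1-100(✓)  1-101(✓)  1-110(✓)  10-00(✓)  10-01(✓)  10-10(✓)  10-11(✓)  100-0(✓)  100-1(✓)  1000-(✓)  1001-(✓)  101-0(✓)  101-1(✓)  1010-(✓)  1011-(✓)  11-01(✓)  11-10(✓)  111-0(✓)  1110-(✓)
size-2^2 implicants → --001(✓)  --101(✓)  --110  -0-00(✓)  -0-01(✓)  -000-(✓)  -01-0  -010-(✓)  -1-01(✓)  -1-10  0--01(✓)  00-0-(✓)  01--1  01-1-  1--01(✓)  1--10  1-1-0  1-10-  10--0(✓)  10--1(✓)  10-0-(✓)  10-1-(✓)  100--(✓)  101--(✓)
size-2^3 implicants → ---01  -0-0-  10---
Unchecked terms (primes): ---01, --110, -0-0-, -01-0, -1-10, 01--1, 01-1-, 1--10, 1-1-0, 1-10-, 10---
Minterm coverage:
  m0 ⊆ -0-0- [E]
  m1 ⊆ ---01,-0-0-
  m4 ⊆ -0-0-,-01-0
  m5 ⊆ ---01,-0-0-
  m6 ⊆ --110,-01-0
  m9 ⊆ ---01,01--1
  m10 ⊆ -1-10,01-1-
  m11 ⊆ 01--1,01-1-
  m13 ⊆ ---01,01--1
  m14 ⊆ --110,-1-10,01-1-
  m15 ⊆ 01--1,01-1-
  m16 ⊆ -0-0-,10---
  m17 ⊆ ---01,-0-0-,10---
  m18 ⊆ 1--10,10---
  m19 ⊆ 10--- [E]
  m20 ⊆ -0-0-,-01-0,1-1-0,1-10-,10---
  m21 ⊆ ---01,-0-0-,1-10-,10---
  m22 ⊆ --110,-01-0,1--10,1-1-0,10---
  m23 ⊆ 10--- [E]
  m25 ⊆ ---01 [E]
  m26 ⊆ -1-10,1--10
  m28 ⊆ 1-1-0,1-10-
  m29 ⊆ ---01,1-10-
  m30 ⊆ --110,-1-10,1--10,1-1-0
E = {---01, -0-0-, 10---}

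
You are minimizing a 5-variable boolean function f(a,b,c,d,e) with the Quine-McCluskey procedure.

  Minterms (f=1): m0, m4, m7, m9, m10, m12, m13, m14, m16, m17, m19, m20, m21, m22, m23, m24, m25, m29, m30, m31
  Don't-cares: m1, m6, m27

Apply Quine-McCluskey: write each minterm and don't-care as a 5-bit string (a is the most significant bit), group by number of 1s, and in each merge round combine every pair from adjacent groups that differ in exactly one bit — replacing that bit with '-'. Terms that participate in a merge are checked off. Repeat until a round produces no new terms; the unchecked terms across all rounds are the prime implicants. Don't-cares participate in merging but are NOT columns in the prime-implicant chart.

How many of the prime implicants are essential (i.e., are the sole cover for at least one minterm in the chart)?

4

size-2^0 implicants → 00000(✓)  00001(✓)  00100(✓)  00110(✓)  00111(✓)  01001(✓)  01010(✓)  01100(✓)  01101(✓)  01110(✓)  10000(✓)  10001(✓)  10011(✓)  10100(✓)  10101(✓)  10110(✓)  10111(✓)  11000(✓)  11001(✓)  11011(✓)  11101(✓)  11110(✓)  11111(✓)
size-2^1 implicants → -0000(✓)  -0001(✓)  -0100(✓)  -0110(✓)  -0111(✓)  -1001(✓)  -1101(✓)  -1110(✓)  0-001(✓)  0-100(✓)  0-110(✓)  00-00(✓)  0000-(✓)  001-0(✓)  0011-(✓)  01-01(✓)  01-10  011-0(✓)  0110-  1-000(✓)  1-001(✓)  1-011(✓)  1-101(✓)  1-110(✓)  1-111(✓)  10-00(✓)  10-01(✓)  10-11(✓)  100-1(✓)  1000-(✓)  101-0(✓)  101-1(✓)  1010-(✓)  1011-(✓)  11-01(✓)  11-11(✓)  110-1(✓)  1100-(✓)  111-1(✓)  1111-(✓)
size-2^2 implicants → --001  --110  -0-00  -000-  -01-0  -011-  -1-01  0-1-0  1--01(✓)  1--11(✓)  1-0-1(✓)  1-00-  1-1-1(✓)  1-11-  10--1(✓)  10-0-  101--  11--1(✓)
size-2^3 implicants → 1---1
Unchecked terms (primes): --001, --110, -0-00, -000-, -01-0, -011-, -1-01, 0-1-0, 01-10, 0110-, 1---1, 1-00-, 1-11-, 10-0-, 101--
Minterm coverage:
  m0 ⊆ -0-00,-000-
  m4 ⊆ -0-00,-01-0,0-1-0
  m7 ⊆ -011- [E]
  m9 ⊆ --001,-1-01
  m10 ⊆ 01-10 [E]
  m12 ⊆ 0-1-0,0110-
  m13 ⊆ -1-01,0110-
  m14 ⊆ --110,0-1-0,01-10
  m16 ⊆ -0-00,-000-,1-00-,10-0-
  m17 ⊆ --001,-000-,1---1,1-00-,10-0-
  m19 ⊆ 1---1 [E]
  m20 ⊆ -0-00,-01-0,10-0-,101--
  m21 ⊆ 1---1,10-0-,101--
  m22 ⊆ --110,-01-0,-011-,1-11-,101--
  m23 ⊆ -011-,1---1,1-11-,101--
  m24 ⊆ 1-00- [E]
  m25 ⊆ --001,-1-01,1---1,1-00-
  m29 ⊆ -1-01,1---1
  m30 ⊆ --110,1-11-
  m31 ⊆ 1---1,1-11-
E = {-011-, 01-10, 1---1, 1-00-}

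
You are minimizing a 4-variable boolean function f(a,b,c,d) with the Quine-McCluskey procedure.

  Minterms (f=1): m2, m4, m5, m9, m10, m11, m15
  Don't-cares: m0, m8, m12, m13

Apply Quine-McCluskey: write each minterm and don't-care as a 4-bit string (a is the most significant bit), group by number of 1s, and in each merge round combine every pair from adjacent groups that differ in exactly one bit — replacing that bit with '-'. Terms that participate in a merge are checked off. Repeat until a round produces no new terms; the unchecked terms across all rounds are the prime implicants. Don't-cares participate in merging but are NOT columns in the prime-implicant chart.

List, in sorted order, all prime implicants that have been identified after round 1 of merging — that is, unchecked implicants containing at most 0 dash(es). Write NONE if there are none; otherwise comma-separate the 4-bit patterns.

NONE

size-2^0 implicants → 0000(✓)  0010(✓)  0100(✓)  0101(✓)  1000(✓)  1001(✓)  1010(✓)  1011(✓)  1100(✓)  1101(✓)  1111(✓)
size-2^1 implicants → -000(✓)  -010(✓)  -100(✓)  -101(✓)  0-00(✓)  00-0(✓)  010-(✓)  1-00(✓)  1-01(✓)  1-11(✓)  10-0(✓)  10-1(✓)  100-(✓)  101-(✓)  11-1(✓)  110-(✓)
size-2^2 implicants → --00  -0-0  -10-  1--1  1-0-  10--
Unchecked terms (primes): --00, -0-0, -10-, 1--1, 1-0-, 10--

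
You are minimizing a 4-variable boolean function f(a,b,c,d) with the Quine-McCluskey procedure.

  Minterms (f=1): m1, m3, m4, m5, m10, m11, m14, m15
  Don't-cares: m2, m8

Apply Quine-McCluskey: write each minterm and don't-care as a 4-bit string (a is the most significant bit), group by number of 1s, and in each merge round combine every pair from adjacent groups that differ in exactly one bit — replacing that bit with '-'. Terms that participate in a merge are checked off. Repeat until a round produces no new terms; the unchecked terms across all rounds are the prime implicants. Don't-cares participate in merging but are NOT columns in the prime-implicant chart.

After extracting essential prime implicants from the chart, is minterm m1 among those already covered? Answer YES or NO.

NO

[col 0] 0001*, 0010*, 0011*, 0100*, 0101*, 1000*, 1010*, 1011*, 1110*, 1111*
[col 1] -010*, -011*, 0-01, 00-1, 001-*, 010-, 1-10*, 1-11*, 10-0, 101-*, 111-*
[col 2] -01-, 1-1-
Prime implicants: -01-, 0-01, 00-1, 010-, 1-1-, 10-0
PI chart (minterm → PIs covering it):
  1 | 0-01,00-1
  3 | -01-,00-1
  4 | 010-  (sole → essential)
  5 | 0-01,010-
  10 | -01-,1-1-,10-0
  11 | -01-,1-1-
  14 | 1-1-  (sole → essential)
  15 | 1-1-  (sole → essential)
Essential prime implicants: 010-, 1-1-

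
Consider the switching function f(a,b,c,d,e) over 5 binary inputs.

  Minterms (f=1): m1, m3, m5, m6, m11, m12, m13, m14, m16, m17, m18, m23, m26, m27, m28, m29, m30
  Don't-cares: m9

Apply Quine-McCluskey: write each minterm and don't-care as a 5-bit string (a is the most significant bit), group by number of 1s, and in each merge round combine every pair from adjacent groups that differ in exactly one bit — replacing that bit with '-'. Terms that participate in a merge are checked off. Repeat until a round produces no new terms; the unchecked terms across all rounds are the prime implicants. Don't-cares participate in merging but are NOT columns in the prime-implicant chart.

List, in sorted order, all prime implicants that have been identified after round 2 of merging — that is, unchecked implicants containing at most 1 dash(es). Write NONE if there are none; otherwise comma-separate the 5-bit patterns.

-0001, -1011, 0-110, 1-010, 100-0, 1000-, 10111, 11-10, 1101-

Round 0: 00001✓ 00011✓ 00101✓ 00110✓ 01001✓ 01011✓ 01100✓ 01101✓ 01110✓ 10000✓ 10001✓ 10010✓ 10111 11010✓ 11011✓ 11100✓ 11101✓ 11110✓
Round 1: -0001 -1011 -1100✓ -1101✓ -1110✓ 0-001✓ 0-011✓ 0-101✓ 0-110 00-01✓ 000-1✓ 01-01✓ 010-1✓ 011-0✓ 0110-✓ 1-010 100-0 1000- 11-10 1101- 111-0✓ 1110-✓
Round 2: -11-0 -110- 0--01 0-0-1
PIs = {-0001, -1011, -11-0, -110-, 0--01, 0-0-1, 0-110, 1-010, 100-0, 1000-, 10111, 11-10, 1101-}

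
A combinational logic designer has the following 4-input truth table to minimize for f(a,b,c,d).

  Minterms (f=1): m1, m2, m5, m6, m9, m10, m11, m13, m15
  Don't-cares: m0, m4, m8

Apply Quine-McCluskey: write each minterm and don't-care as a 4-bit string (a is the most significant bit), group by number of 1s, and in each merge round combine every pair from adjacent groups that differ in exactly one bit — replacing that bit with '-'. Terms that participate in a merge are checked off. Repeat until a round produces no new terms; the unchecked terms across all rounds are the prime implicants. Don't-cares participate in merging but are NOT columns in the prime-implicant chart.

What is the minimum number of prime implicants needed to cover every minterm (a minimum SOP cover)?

Round 0: 0000✓ 0001✓ 0010✓ 0100✓ 0101✓ 0110✓ 1000✓ 1001✓ 1010✓ 1011✓ 1101✓ 1111✓
Round 1: -000✓ -001✓ -010✓ -101✓ 0-00✓ 0-01✓ 0-10✓ 00-0✓ 000-✓ 01-0✓ 010-✓ 1-01✓ 1-11✓ 10-0✓ 10-1✓ 100-✓ 101-✓ 11-1✓
Round 2: --01 -0-0 -00- 0--0 0-0- 1--1 10--
PIs = {--01, -0-0, -00-, 0--0, 0-0-, 1--1, 10--}
Coverage chart:
  m1: --01,-00-,0-0-
  m2: -0-0,0--0
  m5: --01,0-0-
  m6: 0--0 ←essential
  m9: --01,-00-,1--1,10--
  m10: -0-0,10--
  m11: 1--1,10--
  m13: --01,1--1
  m15: 1--1 ←essential
Essential: 0--0, 1--1
Petrick residual → --01, -0-0
Min cover (4 terms): c'd + b'd' + a'd' + ad

4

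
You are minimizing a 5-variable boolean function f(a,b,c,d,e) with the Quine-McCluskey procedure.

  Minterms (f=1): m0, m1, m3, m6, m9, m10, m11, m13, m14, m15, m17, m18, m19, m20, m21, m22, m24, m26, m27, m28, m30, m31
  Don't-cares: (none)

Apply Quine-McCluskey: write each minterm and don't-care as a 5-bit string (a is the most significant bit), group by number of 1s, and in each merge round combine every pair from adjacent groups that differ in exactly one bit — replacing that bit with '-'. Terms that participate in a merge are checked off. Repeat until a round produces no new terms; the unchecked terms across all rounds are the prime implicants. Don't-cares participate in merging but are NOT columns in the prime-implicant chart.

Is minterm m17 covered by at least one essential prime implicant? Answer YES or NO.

Round 0: 00000✓ 00001✓ 00011✓ 00110✓ 01001✓ 01010✓ 01011✓ 01101✓ 01110✓ 01111✓ 10001✓ 10010✓ 10011✓ 10100✓ 10101✓ 10110✓ 11000✓ 11010✓ 11011✓ 11100✓ 11110✓ 11111✓
Round 1: -0001✓ -0011✓ -0110✓ -1010✓ -1011✓ -1110✓ -1111✓ 0-001✓ 0-011✓ 0-110✓ 000-1✓ 0000- 01-01✓ 01-10✓ 01-11✓ 010-1✓ 0101-✓ 011-1✓ 0111-✓ 1-010✓ 1-011✓ 1-100✓ 1-110✓ 10-01 10-10✓ 100-1✓ 1001-✓ 101-0✓ 1010- 11-00✓ 11-10✓ 11-11✓ 110-0✓ 1101-✓ 111-0✓ 1111-✓
Round 2: --011 --110 -00-1 -1-10✓ -1-11✓ -101-✓ -111-✓ 0-0-1 01--1 01-1-✓ 1--10 1-01- 1-1-0 11--0 11-1-✓
Round 3: -1-1-
PIs = {--011, --110, -00-1, -1-1-, 0-0-1, 0000-, 01--1, 1--10, 1-01-, 1-1-0, 10-01, 1010-, 11--0}
Coverage chart:
  m0: 0000- ←essential
  m1: -00-1,0-0-1,0000-
  m3: --011,-00-1,0-0-1
  m6: --110 ←essential
  m9: 0-0-1,01--1
  m10: -1-1- ←essential
  m11: --011,-1-1-,0-0-1,01--1
  m13: 01--1 ←essential
  m14: --110,-1-1-
  m15: -1-1-,01--1
  m17: -00-1,10-01
  m18: 1--10,1-01-
  m19: --011,-00-1,1-01-
  m20: 1-1-0,1010-
  m21: 10-01,1010-
  m22: --110,1--10,1-1-0
  m24: 11--0 ←essential
  m26: -1-1-,1--10,1-01-,11--0
  m27: --011,-1-1-,1-01-
  m28: 1-1-0,11--0
  m30: --110,-1-1-,1--10,1-1-0,11--0
  m31: -1-1- ←essential
Essential: --110, -1-1-, 0000-, 01--1, 11--0

NO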